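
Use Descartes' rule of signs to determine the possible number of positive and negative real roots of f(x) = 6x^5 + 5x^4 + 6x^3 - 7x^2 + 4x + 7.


Descartes' rule of signs:

For positive roots, count sign changes in f(x) = 6x^5 + 5x^4 + 6x^3 - 7x^2 + 4x + 7:
Signs of coefficients: +, +, +, -, +, +
Number of sign changes: 2
Possible positive real roots: 2, 0

For negative roots, examine f(-x) = -6x^5 + 5x^4 - 6x^3 - 7x^2 - 4x + 7:
Signs of coefficients: -, +, -, -, -, +
Number of sign changes: 3
Possible negative real roots: 3, 1

Positive roots: 2 or 0; Negative roots: 3 or 1


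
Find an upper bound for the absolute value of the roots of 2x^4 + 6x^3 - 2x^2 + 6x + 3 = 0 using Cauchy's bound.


Cauchy's bound: all roots r satisfy |r| <= 1 + max(|a_i/a_n|) for i = 0,...,n-1
where a_n is the leading coefficient.

Coefficients: [2, 6, -2, 6, 3]
Leading coefficient a_n = 2
Ratios |a_i/a_n|: 3, 1, 3, 3/2
Maximum ratio: 3
Cauchy's bound: |r| <= 1 + 3 = 4

Upper bound = 4


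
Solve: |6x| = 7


An absolute value equation |expr| = 7 gives two cases:
Case 1: 6x = 7
  6x = 7, so x = 7/6
Case 2: 6x = -7
  6x = -7, so x = -7/6

x = -7/6, x = 7/6


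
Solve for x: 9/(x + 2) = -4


Multiply both sides by (x + 2): 9 = -4(x + 2)
Distribute: 9 = -4x - 8
-4x = 9 + 8 = 17
x = -17/4

x = -17/4


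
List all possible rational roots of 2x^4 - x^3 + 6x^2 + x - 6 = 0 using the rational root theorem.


Rational root theorem: possible roots are ±p/q where:
  p divides the constant term (-6): p ∈ {1, 2, 3, 6}
  q divides the leading coefficient (2): q ∈ {1, 2}

All possible rational roots: -6, -3, -2, -3/2, -1, -1/2, 1/2, 1, 3/2, 2, 3, 6

-6, -3, -2, -3/2, -1, -1/2, 1/2, 1, 3/2, 2, 3, 6


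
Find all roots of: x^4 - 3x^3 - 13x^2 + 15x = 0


The constant term is 0, so x = 0 is a root. Factor out x:
  x^3 - 3x^2 - 13x + 15 = 0
Let p(x) = x^3 - 3x^2 - 13x + 15. By the rational root theorem (leading coefficient 1), any rational root is an integer divisor of 15: try ±1, ±2, ... in turn.
Test x = 1: value = 0 ✓, so (x - 1) is a factor.
Synthetic division by (x - 1): bring down 1; 1(1) - 3 = -2; (-2)(1) - 13 = -15; (-15)(1) + 15 = 0 → quotient x^2 - 2x - 15, remainder 0.
Solve the quadratic x^2 - 2x - 15 = 0: discriminant = (-2)^2 - 4(1)(-15) = 4 + 60 = 64.
sqrt(64) = 8, so x = (2 ± 8)/2: x = 5 or x = -3.
Collecting all roots found:

x = -3, x = 0, x = 1, x = 5


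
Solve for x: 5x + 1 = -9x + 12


Starting with: 5x + 1 = -9x + 12
Move all x terms to left: (5 + 9)x = 12 - 1
Simplify: 14x = 11
Divide both sides by 14: x = 11/14

x = 11/14


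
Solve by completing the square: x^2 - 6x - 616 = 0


Start: x^2 - 6x - 616 = 0
Move constant: x^2 - 6x = 616
Half of -6 is -3, squared is 9
Add 9 to both sides: x^2 - 6x + 9 = 625
(x - 3)^2 = 625
x - 3 = ±25
x = 3 + 25 = 28 or x = 3 - 25 = -22

x = -22, x = 28


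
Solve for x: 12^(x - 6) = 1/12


Express both sides with the same base.
1/12 = 12^(-1)
Since the bases match, equate exponents: x - 6 = -1
So x = -1 - (-6) = 5

x = 5


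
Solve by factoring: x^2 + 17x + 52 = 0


We need two numbers that multiply to 52 and add to 17.
Those numbers are 4 and 13 (since 4 * 13 = 52 and 4 + 13 = 17).
So x^2 + 17x + 52 = (x + 4)(x + 13) = 0
Setting each factor to zero: x = -4 or x = -13

x = -13, x = -4


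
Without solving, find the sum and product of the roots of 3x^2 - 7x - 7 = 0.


By Vieta's formulas for ax^2 + bx + c = 0:
  Sum of roots = -b/a
  Product of roots = c/a

Here a = 3, b = -7, c = -7
Sum = -(-7)/3 = 7/3
Product = -7/3 = -7/3

Sum = 7/3, Product = -7/3


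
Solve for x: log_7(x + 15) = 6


Convert to exponential form: x + 15 = 7^6 = 117649
x = 117649 - 15 = 117634
Check: log_7(117634 + 15) = log_7(117649) = log_7(117649) = 6 ✓

x = 117634


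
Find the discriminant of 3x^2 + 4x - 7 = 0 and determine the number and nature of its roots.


For ax^2 + bx + c = 0, discriminant D = b^2 - 4ac
Here a = 3, b = 4, c = -7
D = (4)^2 - 4(3)(-7) = 16 + 84 = 100

D = 100 > 0 and is a perfect square (sqrt = 10)
The equation has 2 distinct real rational roots.

Discriminant = 100, 2 distinct real rational roots


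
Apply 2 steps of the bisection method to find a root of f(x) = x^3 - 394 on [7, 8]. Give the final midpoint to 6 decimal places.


f(x) = x^3 - 394
f(7) = -51 < 0
f(8) = 118 > 0

Step 1: midpoint = (7.000000 + 8.000000)/2 = 7.500000
  f(7.500000) = 27.875000
  f(mid) > 0, so root is in [7.000000, 7.500000]

Step 2: midpoint = (7.000000 + 7.500000)/2 = 7.250000
  f(7.250000) = -12.921875
  f(mid) < 0, so root is in [7.250000, 7.500000]

midpoint = 7.250000


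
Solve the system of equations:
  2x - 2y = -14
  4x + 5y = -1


Using Cramer's rule:
Determinant D = (2)(5) - (4)(-2) = 10 + 8 = 18
Dx = (-14)(5) - (-1)(-2) = -70 - 2 = -72
Dy = (2)(-1) - (4)(-14) = -2 + 56 = 54
x = Dx/D = -72/18 = -4
y = Dy/D = 54/18 = 3

x = -4, y = 3


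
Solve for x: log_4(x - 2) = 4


Convert to exponential form: x - 2 = 4^4 = 256
x = 256 + 2 = 258
Check: log_4(258 - 2) = log_4(256) = log_4(256) = 4 ✓

x = 258


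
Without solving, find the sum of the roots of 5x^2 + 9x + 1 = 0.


By Vieta's formulas for ax^2 + bx + c = 0:
  Sum of roots = -b/a
  Product of roots = c/a

Here a = 5, b = 9, c = 1
Sum = -(9)/5 = -9/5
Product = 1/5 = 1/5

Sum = -9/5


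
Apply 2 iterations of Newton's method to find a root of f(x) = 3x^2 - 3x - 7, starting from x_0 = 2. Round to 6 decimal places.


Newton's method: x_(n+1) = x_n - f(x_n)/f'(x_n)
f(x) = 3x^2 - 3x - 7
f'(x) = 6x - 3

Iteration 1:
  f(2.000000) = -1.000000
  f'(2.000000) = 9.000000
  x_1 = 2.000000 - (-1.000000)/(9.000000) = 2.111111

Iteration 2:
  f(2.111111) = 0.037037
  f'(2.111111) = 9.666667
  x_2 = 2.111111 - (0.037037)/(9.666667) = 2.107280

x_2 = 2.107280


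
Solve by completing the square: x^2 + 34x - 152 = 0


Start: x^2 + 34x - 152 = 0
Move constant: x^2 + 34x = 152
Half of 34 is 17, squared is 289
Add 289 to both sides: x^2 + 34x + 289 = 441
(x + 17)^2 = 441
x + 17 = ±21
x = -17 + 21 = 4 or x = -17 - 21 = -38

x = -38, x = 4


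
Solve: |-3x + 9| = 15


An absolute value equation |expr| = 15 gives two cases:
Case 1: -3x + 9 = 15
  -3x = 6, so x = -2
Case 2: -3x + 9 = -15
  -3x = -24, so x = 8

x = -2, x = 8


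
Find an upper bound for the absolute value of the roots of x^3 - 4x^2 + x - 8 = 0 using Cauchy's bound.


Cauchy's bound: all roots r satisfy |r| <= 1 + max(|a_i/a_n|) for i = 0,...,n-1
where a_n is the leading coefficient.

Coefficients: [1, -4, 1, -8]
Leading coefficient a_n = 1
Ratios |a_i/a_n|: 4, 1, 8
Maximum ratio: 8
Cauchy's bound: |r| <= 1 + 8 = 9

Upper bound = 9


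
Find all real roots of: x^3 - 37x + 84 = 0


Let p(x) = x^3 - 37x + 84. By the rational root theorem (leading coefficient 1), any rational root is an integer divisor of 84: try ±1, ±2, ... in turn.
Test x = 1: value = 48 ≠ 0.
Test x = -1: value = 120 ≠ 0.
Test x = 2: value = 18 ≠ 0.
Test x = -2: value = 150 ≠ 0.
Test x = 3: value = 0 ✓, so (x - 3) is a factor.
Synthetic division by (x - 3): bring down 1; 1(3) + 0 = 3; 3(3) - 37 = -28; (-28)(3) + 84 = 0 → quotient x^2 + 3x - 28, remainder 0.
Solve the quadratic x^2 + 3x - 28 = 0: discriminant = 3^2 - 4(1)(-28) = 9 + 112 = 121.
sqrt(121) = 11, so x = (-3 ± 11)/2: x = 4 or x = -7.

x = -7, x = 3, x = 4


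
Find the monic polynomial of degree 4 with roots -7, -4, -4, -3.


A monic polynomial with roots -7, -4, -4, -3 is:
p(x) = (x + 7)(x + 4)(x + 4)(x + 3)
After multiplying by (x + 7): x + 7
After multiplying by (x + 4): x^2 + 11x + 28
After multiplying by (x + 4): x^3 + 15x^2 + 72x + 112
After multiplying by (x + 3): x^4 + 18x^3 + 117x^2 + 328x + 336

x^4 + 18x^3 + 117x^2 + 328x + 336


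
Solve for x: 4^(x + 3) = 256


Express both sides with the same base.
256 = 4^4
Since the bases match, equate exponents: x + 3 = 4
So x = 4 - (3) = 1

x = 1


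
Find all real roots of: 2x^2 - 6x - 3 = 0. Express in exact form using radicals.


Using the quadratic formula: x = (-b ± sqrt(b^2 - 4ac)) / (2a)
Here a = 2, b = -6, c = -3
Discriminant = b^2 - 4ac = (-6)^2 - 4(2)(-3) = 36 + 24 = 60
Since discriminant = 60 > 0, there are two real roots.
x = (6 ± 2*sqrt(15)) / 4
Simplifying: x = (3 ± sqrt(15)) / 2
Numerically: x ≈ 3.4365 or x ≈ -0.4365

x = (3 + sqrt(15)) / 2 or x = (3 - sqrt(15)) / 2


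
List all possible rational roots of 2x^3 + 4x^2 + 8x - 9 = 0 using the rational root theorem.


Rational root theorem: possible roots are ±p/q where:
  p divides the constant term (-9): p ∈ {1, 3, 9}
  q divides the leading coefficient (2): q ∈ {1, 2}

All possible rational roots: -9, -9/2, -3, -3/2, -1, -1/2, 1/2, 1, 3/2, 3, 9/2, 9

-9, -9/2, -3, -3/2, -1, -1/2, 1/2, 1, 3/2, 3, 9/2, 9


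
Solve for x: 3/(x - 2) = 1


Multiply both sides by (x - 2): 3 = 1(x - 2)
Distribute: 3 = x - 2
x = 3 + 2 = 5
x = 5

x = 5


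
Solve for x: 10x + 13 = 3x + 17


Starting with: 10x + 13 = 3x + 17
Move all x terms to left: (10 - 3)x = 17 - 13
Simplify: 7x = 4
Divide both sides by 7: x = 4/7

x = 4/7


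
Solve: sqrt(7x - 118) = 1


Square both sides: 7x - 118 = 1^2 = 1
7x = 1 + 118 = 119
x = 17
Check: sqrt(7*17 - 118) = sqrt(1) = 1 ✓

x = 17


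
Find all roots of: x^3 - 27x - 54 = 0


Let p(x) = x^3 - 27x - 54. By the rational root theorem (leading coefficient 1), any rational root is an integer divisor of 54: try ±1, ±2, ... in turn.
Test x = 1: value = -80 ≠ 0.
Test x = -1: value = -28 ≠ 0.
Test x = 2: value = -100 ≠ 0.
Test x = -2: value = -8 ≠ 0.
Test x = 3: value = -108 ≠ 0.
Test x = -3: value = 0 ✓, so (x + 3) is a factor.
Synthetic division by (x + 3): bring down 1; 1(-3) + 0 = -3; (-3)(-3) - 27 = -18; (-18)(-3) - 54 = 0 → quotient x^2 - 3x - 18, remainder 0.
Solve the quadratic x^2 - 3x - 18 = 0: discriminant = (-3)^2 - 4(1)(-18) = 9 + 72 = 81.
sqrt(81) = 9, so x = (3 ± 9)/2: x = 6 or x = -3.
Collecting all roots found:

x = -3 (multiplicity 2), x = 6


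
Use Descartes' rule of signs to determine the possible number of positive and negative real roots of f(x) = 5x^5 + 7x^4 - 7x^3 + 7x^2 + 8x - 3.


Descartes' rule of signs:

For positive roots, count sign changes in f(x) = 5x^5 + 7x^4 - 7x^3 + 7x^2 + 8x - 3:
Signs of coefficients: +, +, -, +, +, -
Number of sign changes: 3
Possible positive real roots: 3, 1

For negative roots, examine f(-x) = -5x^5 + 7x^4 + 7x^3 + 7x^2 - 8x - 3:
Signs of coefficients: -, +, +, +, -, -
Number of sign changes: 2
Possible negative real roots: 2, 0

Positive roots: 3 or 1; Negative roots: 2 or 0


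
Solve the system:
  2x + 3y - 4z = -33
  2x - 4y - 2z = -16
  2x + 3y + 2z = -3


Using Cramer's rule. Expand each determinant along the first row.
D  = 2*[(-4)*2 - (-2)*3] - 3*[2*2 - (-2)*2] + (-4)*[2*3 - (-4)*2]
  = 2*(-2) - 3*(8) + (-4)*(14) = -84
Dx = (-33)*[(-4)*2 - (-2)*3] - 3*[(-16)*2 - (-2)*(-3)] + (-4)*[(-16)*3 - (-4)*(-3)]
  = (-33)*(-2) - 3*(-38) + (-4)*(-60) = 420
Dy = 2*[(-16)*2 - (-2)*(-3)] - (-33)*[2*2 - (-2)*2] + (-4)*[2*(-3) - (-16)*2]
  = 2*(-38) - (-33)*(8) + (-4)*(26) = 84
Dz = 2*[(-4)*(-3) - (-16)*3] - 3*[2*(-3) - (-16)*2] + (-33)*[2*3 - (-4)*2]
  = 2*(60) - 3*(26) + (-33)*(14) = -420
x = Dx/D = 420/-84 = -5, y = Dy/D = 84/-84 = -1, z = Dz/D = -420/-84 = 5
Check eq1: (2)(-5) + (3)(-1) + (-4)(5) = -33 = -33 ✓
Check eq2: (2)(-5) + (-4)(-1) + (-2)(5) = -16 = -16 ✓
Check eq3: (2)(-5) + (3)(-1) + (2)(5) = -3 = -3 ✓

x = -5, y = -1, z = 5


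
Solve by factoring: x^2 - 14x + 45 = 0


We need two numbers that multiply to 45 and add to -14.
Those numbers are -5 and -9 (since (-5) * (-9) = 45 and (-5) + (-9) = -14).
So x^2 - 14x + 45 = (x - 5)(x - 9) = 0
Setting each factor to zero: x = 5 or x = 9

x = 5, x = 9


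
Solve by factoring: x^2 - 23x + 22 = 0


We need two numbers that multiply to 22 and add to -23.
Those numbers are -22 and -1 (since (-22) * (-1) = 22 and (-22) + (-1) = -23).
So x^2 - 23x + 22 = (x - 22)(x - 1) = 0
Setting each factor to zero: x = 22 or x = 1

x = 1, x = 22


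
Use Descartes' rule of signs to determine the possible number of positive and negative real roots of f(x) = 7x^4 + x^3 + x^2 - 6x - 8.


Descartes' rule of signs:

For positive roots, count sign changes in f(x) = 7x^4 + x^3 + x^2 - 6x - 8:
Signs of coefficients: +, +, +, -, -
Number of sign changes: 1
Possible positive real roots: 1

For negative roots, examine f(-x) = 7x^4 - x^3 + x^2 + 6x - 8:
Signs of coefficients: +, -, +, +, -
Number of sign changes: 3
Possible negative real roots: 3, 1

Positive roots: 1; Negative roots: 3 or 1


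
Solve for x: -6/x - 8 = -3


Subtract -8 from both sides: -6/x = 5
Multiply both sides by x: -6 = 5 * x
Divide by 5: x = -6/5

x = -6/5


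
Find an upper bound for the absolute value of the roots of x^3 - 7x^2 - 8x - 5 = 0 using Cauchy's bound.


Cauchy's bound: all roots r satisfy |r| <= 1 + max(|a_i/a_n|) for i = 0,...,n-1
where a_n is the leading coefficient.

Coefficients: [1, -7, -8, -5]
Leading coefficient a_n = 1
Ratios |a_i/a_n|: 7, 8, 5
Maximum ratio: 8
Cauchy's bound: |r| <= 1 + 8 = 9

Upper bound = 9


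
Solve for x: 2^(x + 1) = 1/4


Express both sides with the same base.
1/4 = 2^(-2)
Since the bases match, equate exponents: x + 1 = -2
So x = -2 - (1) = -3

x = -3


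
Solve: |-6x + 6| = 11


An absolute value equation |expr| = 11 gives two cases:
Case 1: -6x + 6 = 11
  -6x = 5, so x = -5/6
Case 2: -6x + 6 = -11
  -6x = -17, so x = 17/6

x = -5/6, x = 17/6


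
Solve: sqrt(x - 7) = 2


Square both sides: x - 7 = 2^2 = 4
x = 4 + 7 = 11
x = 11
Check: sqrt(1*11 - 7) = sqrt(4) = 2 ✓

x = 11


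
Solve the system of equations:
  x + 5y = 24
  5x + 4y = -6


Using Cramer's rule:
Determinant D = (1)(4) - (5)(5) = 4 - 25 = -21
Dx = (24)(4) - (-6)(5) = 96 + 30 = 126
Dy = (1)(-6) - (5)(24) = -6 - 120 = -126
x = Dx/D = 126/-21 = -6
y = Dy/D = -126/-21 = 6

x = -6, y = 6


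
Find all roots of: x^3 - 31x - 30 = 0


Let p(x) = x^3 - 31x - 30. By the rational root theorem (leading coefficient 1), any rational root is an integer divisor of 30: try ±1, ±2, ... in turn.
Test x = 1: value = -60 ≠ 0.
Test x = -1: value = 0 ✓, so (x + 1) is a factor.
Synthetic division by (x + 1): bring down 1; 1(-1) + 0 = -1; (-1)(-1) - 31 = -30; (-30)(-1) - 30 = 0 → quotient x^2 - x - 30, remainder 0.
Solve the quadratic x^2 - x - 30 = 0: discriminant = (-1)^2 - 4(1)(-30) = 1 + 120 = 121.
sqrt(121) = 11, so x = (1 ± 11)/2: x = 6 or x = -5.
Collecting all roots found:

x = -5, x = -1, x = 6


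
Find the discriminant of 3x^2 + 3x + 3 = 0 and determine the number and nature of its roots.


For ax^2 + bx + c = 0, discriminant D = b^2 - 4ac
Here a = 3, b = 3, c = 3
D = (3)^2 - 4(3)(3) = 9 - 36 = -27

D = -27 < 0
The equation has no real roots (2 complex conjugate roots).

Discriminant = -27, no real roots (2 complex conjugate roots)


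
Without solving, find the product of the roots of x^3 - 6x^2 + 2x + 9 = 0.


By Vieta's formulas for x^3 + bx^2 + cx + d = 0:
  r1 + r2 + r3 = -b/a = 6
  r1*r2 + r1*r3 + r2*r3 = c/a = 2
  r1*r2*r3 = -d/a = -9


Product = -9


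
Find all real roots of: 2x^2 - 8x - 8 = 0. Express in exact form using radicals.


Using the quadratic formula: x = (-b ± sqrt(b^2 - 4ac)) / (2a)
Here a = 2, b = -8, c = -8
Discriminant = b^2 - 4ac = (-8)^2 - 4(2)(-8) = 64 + 64 = 128
Since discriminant = 128 > 0, there are two real roots.
x = (8 ± 8*sqrt(2)) / 4
Simplifying: x = 2 ± 2*sqrt(2)
Numerically: x ≈ 4.8284 or x ≈ -0.8284

x = 2 + 2*sqrt(2) or x = 2 - 2*sqrt(2)


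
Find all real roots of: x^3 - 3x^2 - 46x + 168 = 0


Let p(x) = x^3 - 3x^2 - 46x + 168. By the rational root theorem (leading coefficient 1), any rational root is an integer divisor of 168: try ±1, ±2, ... in turn.
Test x = 1: value = 120 ≠ 0.
Test x = -1: value = 210 ≠ 0.
Test x = 2: value = 72 ≠ 0.
Test x = -2: value = 240 ≠ 0.
Test x = 3: value = 30 ≠ 0.
Test x = -3: value = 252 ≠ 0.
Test x = 4: value = 0 ✓, so (x - 4) is a factor.
Synthetic division by (x - 4): bring down 1; 1(4) - 3 = 1; 1(4) - 46 = -42; (-42)(4) + 168 = 0 → quotient x^2 + x - 42, remainder 0.
Solve the quadratic x^2 + x - 42 = 0: discriminant = 1^2 - 4(1)(-42) = 1 + 168 = 169.
sqrt(169) = 13, so x = (-1 ± 13)/2: x = 6 or x = -7.

x = -7, x = 4, x = 6


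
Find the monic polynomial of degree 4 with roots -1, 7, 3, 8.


A monic polynomial with roots -1, 7, 3, 8 is:
p(x) = (x + 1)(x - 7)(x - 3)(x - 8)
After multiplying by (x + 1): x + 1
After multiplying by (x - 7): x^2 - 6x - 7
After multiplying by (x - 3): x^3 - 9x^2 + 11x + 21
After multiplying by (x - 8): x^4 - 17x^3 + 83x^2 - 67x - 168

x^4 - 17x^3 + 83x^2 - 67x - 168


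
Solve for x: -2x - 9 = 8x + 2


Starting with: -2x - 9 = 8x + 2
Move all x terms to left: (-2 - 8)x = 2 + 9
Simplify: -10x = 11
Divide both sides by -10: x = -11/10

x = -11/10


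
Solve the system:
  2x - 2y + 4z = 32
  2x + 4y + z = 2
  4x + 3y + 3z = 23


Using Cramer's rule. Expand each determinant along the first row.
D  = 2*[4*3 - 1*3] - (-2)*[2*3 - 1*4] + 4*[2*3 - 4*4]
  = 2*(9) - (-2)*(2) + 4*(-10) = -18
Dx = 32*[4*3 - 1*3] - (-2)*[2*3 - 1*23] + 4*[2*3 - 4*23]
  = 32*(9) - (-2)*(-17) + 4*(-86) = -90
Dy = 2*[2*3 - 1*23] - 32*[2*3 - 1*4] + 4*[2*23 - 2*4]
  = 2*(-17) - 32*(2) + 4*(38) = 54
Dz = 2*[4*23 - 2*3] - (-2)*[2*23 - 2*4] + 32*[2*3 - 4*4]
  = 2*(86) - (-2)*(38) + 32*(-10) = -72
x = Dx/D = -90/-18 = 5, y = Dy/D = 54/-18 = -3, z = Dz/D = -72/-18 = 4
Check eq1: (2)(5) + (-2)(-3) + (4)(4) = 32 = 32 ✓
Check eq2: (2)(5) + (4)(-3) + (1)(4) = 2 = 2 ✓
Check eq3: (4)(5) + (3)(-3) + (3)(4) = 23 = 23 ✓

x = 5, y = -3, z = 4


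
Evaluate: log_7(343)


We need the exponent such that 7^? = 343
7^3 = 343
Therefore log_7(343) = 3

3


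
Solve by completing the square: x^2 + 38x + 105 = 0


Start: x^2 + 38x + 105 = 0
Move constant: x^2 + 38x = -105
Half of 38 is 19, squared is 361
Add 361 to both sides: x^2 + 38x + 361 = 256
(x + 19)^2 = 256
x + 19 = ±16
x = -19 + 16 = -3 or x = -19 - 16 = -35

x = -35, x = -3


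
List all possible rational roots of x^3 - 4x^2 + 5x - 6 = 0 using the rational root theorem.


Rational root theorem: possible roots are ±p/q where:
  p divides the constant term (-6): p ∈ {1, 2, 3, 6}
  q divides the leading coefficient (1): q ∈ {1}

All possible rational roots: -6, -3, -2, -1, 1, 2, 3, 6

-6, -3, -2, -1, 1, 2, 3, 6


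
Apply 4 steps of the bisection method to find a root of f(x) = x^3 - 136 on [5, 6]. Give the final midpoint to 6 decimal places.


f(x) = x^3 - 136
f(5) = -11 < 0
f(6) = 80 > 0

Step 1: midpoint = (5.000000 + 6.000000)/2 = 5.500000
  f(5.500000) = 30.375000
  f(mid) > 0, so root is in [5.000000, 5.500000]

Step 2: midpoint = (5.000000 + 5.500000)/2 = 5.250000
  f(5.250000) = 8.703125
  f(mid) > 0, so root is in [5.000000, 5.250000]

Step 3: midpoint = (5.000000 + 5.250000)/2 = 5.125000
  f(5.125000) = -1.388672
  f(mid) < 0, so root is in [5.125000, 5.250000]

Step 4: midpoint = (5.125000 + 5.250000)/2 = 5.187500
  f(5.187500) = 3.596436
  f(mid) > 0, so root is in [5.125000, 5.187500]

midpoint = 5.187500


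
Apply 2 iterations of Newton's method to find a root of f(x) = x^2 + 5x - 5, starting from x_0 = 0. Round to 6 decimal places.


Newton's method: x_(n+1) = x_n - f(x_n)/f'(x_n)
f(x) = x^2 + 5x - 5
f'(x) = 2x + 5

Iteration 1:
  f(0.000000) = -5.000000
  f'(0.000000) = 5.000000
  x_1 = 0.000000 - (-5.000000)/(5.000000) = 1.000000

Iteration 2:
  f(1.000000) = 1.000000
  f'(1.000000) = 7.000000
  x_2 = 1.000000 - (1.000000)/(7.000000) = 0.857143

x_2 = 0.857143


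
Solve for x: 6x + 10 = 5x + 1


Starting with: 6x + 10 = 5x + 1
Move all x terms to left: (6 - 5)x = 1 - 10
Simplify: x = -9
Divide both sides by 1: x = -9

x = -9


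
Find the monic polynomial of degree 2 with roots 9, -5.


A monic polynomial with roots 9, -5 is:
p(x) = (x - 9)(x + 5)
After multiplying by (x - 9): x - 9
After multiplying by (x + 5): x^2 - 4x - 45

x^2 - 4x - 45


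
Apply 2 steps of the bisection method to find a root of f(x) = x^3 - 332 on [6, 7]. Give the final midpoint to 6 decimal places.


f(x) = x^3 - 332
f(6) = -116 < 0
f(7) = 11 > 0

Step 1: midpoint = (6.000000 + 7.000000)/2 = 6.500000
  f(6.500000) = -57.375000
  f(mid) < 0, so root is in [6.500000, 7.000000]

Step 2: midpoint = (6.500000 + 7.000000)/2 = 6.750000
  f(6.750000) = -24.453125
  f(mid) < 0, so root is in [6.750000, 7.000000]

midpoint = 6.750000


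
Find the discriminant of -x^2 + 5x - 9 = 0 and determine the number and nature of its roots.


For ax^2 + bx + c = 0, discriminant D = b^2 - 4ac
Here a = -1, b = 5, c = -9
D = (5)^2 - 4(-1)(-9) = 25 - 36 = -11

D = -11 < 0
The equation has no real roots (2 complex conjugate roots).

Discriminant = -11, no real roots (2 complex conjugate roots)


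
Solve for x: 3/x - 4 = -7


Subtract -4 from both sides: 3/x = -3
Multiply both sides by x: 3 = -3 * x
Divide by -3: x = -1

x = -1


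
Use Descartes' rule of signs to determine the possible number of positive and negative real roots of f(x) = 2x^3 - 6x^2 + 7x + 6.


Descartes' rule of signs:

For positive roots, count sign changes in f(x) = 2x^3 - 6x^2 + 7x + 6:
Signs of coefficients: +, -, +, +
Number of sign changes: 2
Possible positive real roots: 2, 0

For negative roots, examine f(-x) = -2x^3 - 6x^2 - 7x + 6:
Signs of coefficients: -, -, -, +
Number of sign changes: 1
Possible negative real roots: 1

Positive roots: 2 or 0; Negative roots: 1


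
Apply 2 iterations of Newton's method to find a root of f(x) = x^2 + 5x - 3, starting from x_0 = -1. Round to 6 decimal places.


Newton's method: x_(n+1) = x_n - f(x_n)/f'(x_n)
f(x) = x^2 + 5x - 3
f'(x) = 2x + 5

Iteration 1:
  f(-1.000000) = -7.000000
  f'(-1.000000) = 3.000000
  x_1 = -1.000000 - (-7.000000)/(3.000000) = 1.333333

Iteration 2:
  f(1.333333) = 5.444444
  f'(1.333333) = 7.666667
  x_2 = 1.333333 - (5.444444)/(7.666667) = 0.623188

x_2 = 0.623188


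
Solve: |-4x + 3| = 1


An absolute value equation |expr| = 1 gives two cases:
Case 1: -4x + 3 = 1
  -4x = -2, so x = 1/2
Case 2: -4x + 3 = -1
  -4x = -4, so x = 1

x = 1/2, x = 1


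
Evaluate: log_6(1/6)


We need the exponent such that 6^? = 1/6
6^(-1) = 1/6^1 = 1/6
Therefore log_6(1/6) = -1

-1


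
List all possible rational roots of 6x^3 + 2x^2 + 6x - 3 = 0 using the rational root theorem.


Rational root theorem: possible roots are ±p/q where:
  p divides the constant term (-3): p ∈ {1, 3}
  q divides the leading coefficient (6): q ∈ {1, 2, 3, 6}

All possible rational roots: -3, -3/2, -1, -1/2, -1/3, -1/6, 1/6, 1/3, 1/2, 1, 3/2, 3

-3, -3/2, -1, -1/2, -1/3, -1/6, 1/6, 1/3, 1/2, 1, 3/2, 3


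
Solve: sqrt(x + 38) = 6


Square both sides: x + 38 = 6^2 = 36
x = 36 - 38 = -2
x = -2
Check: sqrt(1*(-2) + 38) = sqrt(36) = 6 ✓

x = -2


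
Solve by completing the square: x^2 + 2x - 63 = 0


Start: x^2 + 2x - 63 = 0
Move constant: x^2 + 2x = 63
Half of 2 is 1, squared is 1
Add 1 to both sides: x^2 + 2x + 1 = 64
(x + 1)^2 = 64
x + 1 = ±8
x = -1 + 8 = 7 or x = -1 - 8 = -9

x = -9, x = 7


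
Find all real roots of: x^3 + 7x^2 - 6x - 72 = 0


Let p(x) = x^3 + 7x^2 - 6x - 72. By the rational root theorem (leading coefficient 1), any rational root is an integer divisor of 72: try ±1, ±2, ... in turn.
Test x = 1: value = -70 ≠ 0.
Test x = -1: value = -60 ≠ 0.
Test x = 2: value = -48 ≠ 0.
Test x = -2: value = -40 ≠ 0.
Test x = 3: value = 0 ✓, so (x - 3) is a factor.
Synthetic division by (x - 3): bring down 1; 1(3) + 7 = 10; 10(3) - 6 = 24; 24(3) - 72 = 0 → quotient x^2 + 10x + 24, remainder 0.
Solve the quadratic x^2 + 10x + 24 = 0: discriminant = 10^2 - 4(1)(24) = 100 - 96 = 4.
sqrt(4) = 2, so x = (-10 ± 2)/2: x = -4 or x = -6.

x = -6, x = -4, x = 3


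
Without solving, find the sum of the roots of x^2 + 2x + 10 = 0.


By Vieta's formulas for ax^2 + bx + c = 0:
  Sum of roots = -b/a
  Product of roots = c/a

Here a = 1, b = 2, c = 10
Sum = -(2)/1 = -2
Product = 10/1 = 10

Sum = -2


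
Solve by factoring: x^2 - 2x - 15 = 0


We need two numbers that multiply to -15 and add to -2.
Those numbers are -5 and 3 (since (-5) * 3 = -15 and (-5) + 3 = -2).
So x^2 - 2x - 15 = (x - 5)(x + 3) = 0
Setting each factor to zero: x = 5 or x = -3

x = -3, x = 5


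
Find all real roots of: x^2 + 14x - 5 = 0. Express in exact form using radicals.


Using the quadratic formula: x = (-b ± sqrt(b^2 - 4ac)) / (2a)
Here a = 1, b = 14, c = -5
Discriminant = b^2 - 4ac = 14^2 - 4(1)(-5) = 196 + 20 = 216
Since discriminant = 216 > 0, there are two real roots.
x = (-14 ± 6*sqrt(6)) / 2
Simplifying: x = -7 ± 3*sqrt(6)
Numerically: x ≈ 0.3485 or x ≈ -14.3485

x = -7 + 3*sqrt(6) or x = -7 - 3*sqrt(6)


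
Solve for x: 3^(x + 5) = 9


Express both sides with the same base.
9 = 3^2
Since the bases match, equate exponents: x + 5 = 2
So x = 2 - (5) = -3

x = -3


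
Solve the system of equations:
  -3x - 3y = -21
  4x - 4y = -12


Using Cramer's rule:
Determinant D = (-3)(-4) - (4)(-3) = 12 + 12 = 24
Dx = (-21)(-4) - (-12)(-3) = 84 - 36 = 48
Dy = (-3)(-12) - (4)(-21) = 36 + 84 = 120
x = Dx/D = 48/24 = 2
y = Dy/D = 120/24 = 5

x = 2, y = 5


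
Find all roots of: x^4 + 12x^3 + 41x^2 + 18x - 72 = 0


Let p(x) = x^4 + 12x^3 + 41x^2 + 18x - 72. By the rational root theorem (leading coefficient 1), any rational root is an integer divisor of 72: try ±1, ±2, ... in turn.
Test x = 1: value = 0 ✓, so (x - 1) is a factor.
Synthetic division by (x - 1): bring down 1; 1(1) + 12 = 13; 13(1) + 41 = 54; 54(1) + 18 = 72; 72(1) - 72 = 0 → quotient x^3 + 13x^2 + 54x + 72, remainder 0.
Continue with the quotient x^3 + 13x^2 + 54x + 72 (candidates must divide 72; re-test x = 1 first in case it repeats).
Test x = 1: value = 140 ≠ 0.
Test x = -1: value = 30 ≠ 0.
Test x = 2: value = 240 ≠ 0.
Test x = -2: value = 8 ≠ 0.
Test x = 3: value = 378 ≠ 0.
Test x = -3: value = 0 ✓, so (x + 3) is a factor.
Synthetic division by (x + 3): bring down 1; 1(-3) + 13 = 10; 10(-3) + 54 = 24; 24(-3) + 72 = 0 → quotient x^2 + 10x + 24, remainder 0.
Solve the quadratic x^2 + 10x + 24 = 0: discriminant = 10^2 - 4(1)(24) = 100 - 96 = 4.
sqrt(4) = 2, so x = (-10 ± 2)/2: x = -4 or x = -6.
Collecting all roots found:

x = -6, x = -4, x = -3, x = 1


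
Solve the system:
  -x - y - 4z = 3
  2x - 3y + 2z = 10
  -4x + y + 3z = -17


Using Cramer's rule. Expand each determinant along the first row.
D  = (-1)*[(-3)*3 - 2*1] - (-1)*[2*3 - 2*(-4)] + (-4)*[2*1 - (-3)*(-4)]
  = (-1)*(-11) - (-1)*(14) + (-4)*(-10) = 65
Dx = 3*[(-3)*3 - 2*1] - (-1)*[10*3 - 2*(-17)] + (-4)*[10*1 - (-3)*(-17)]
  = 3*(-11) - (-1)*(64) + (-4)*(-41) = 195
Dy = (-1)*[10*3 - 2*(-17)] - 3*[2*3 - 2*(-4)] + (-4)*[2*(-17) - 10*(-4)]
  = (-1)*(64) - 3*(14) + (-4)*(6) = -130
Dz = (-1)*[(-3)*(-17) - 10*1] - (-1)*[2*(-17) - 10*(-4)] + 3*[2*1 - (-3)*(-4)]
  = (-1)*(41) - (-1)*(6) + 3*(-10) = -65
x = Dx/D = 195/65 = 3, y = Dy/D = -130/65 = -2, z = Dz/D = -65/65 = -1
Check eq1: (-1)(3) + (-1)(-2) + (-4)(-1) = 3 = 3 ✓
Check eq2: (2)(3) + (-3)(-2) + (2)(-1) = 10 = 10 ✓
Check eq3: (-4)(3) + (1)(-2) + (3)(-1) = -17 = -17 ✓

x = 3, y = -2, z = -1


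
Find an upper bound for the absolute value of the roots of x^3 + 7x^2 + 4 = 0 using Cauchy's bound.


Cauchy's bound: all roots r satisfy |r| <= 1 + max(|a_i/a_n|) for i = 0,...,n-1
where a_n is the leading coefficient.

Coefficients: [1, 7, 0, 4]
Leading coefficient a_n = 1
Ratios |a_i/a_n|: 7, 0, 4
Maximum ratio: 7
Cauchy's bound: |r| <= 1 + 7 = 8

Upper bound = 8


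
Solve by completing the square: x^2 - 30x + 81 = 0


Start: x^2 - 30x + 81 = 0
Move constant: x^2 - 30x = -81
Half of -30 is -15, squared is 225
Add 225 to both sides: x^2 - 30x + 225 = 144
(x - 15)^2 = 144
x - 15 = ±12
x = 15 + 12 = 27 or x = 15 - 12 = 3

x = 3, x = 27


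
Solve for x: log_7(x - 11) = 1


Convert to exponential form: x - 11 = 7^1 = 7
x = 7 + 11 = 18
Check: log_7(18 - 11) = log_7(7) = log_7(7) = 1 ✓

x = 18


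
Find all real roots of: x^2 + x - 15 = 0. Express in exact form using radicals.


Using the quadratic formula: x = (-b ± sqrt(b^2 - 4ac)) / (2a)
Here a = 1, b = 1, c = -15
Discriminant = b^2 - 4ac = 1^2 - 4(1)(-15) = 1 + 60 = 61
Since discriminant = 61 > 0, there are two real roots.
x = (-1 ± sqrt(61)) / 2
Numerically: x ≈ 3.4051 or x ≈ -4.4051

x = (-1 + sqrt(61)) / 2 or x = (-1 - sqrt(61)) / 2


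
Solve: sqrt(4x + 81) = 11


Square both sides: 4x + 81 = 11^2 = 121
4x = 121 - 81 = 40
x = 10
Check: sqrt(4*10 + 81) = sqrt(121) = 11 ✓

x = 10


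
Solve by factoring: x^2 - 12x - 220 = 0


We need two numbers that multiply to -220 and add to -12.
Those numbers are -22 and 10 (since (-22) * 10 = -220 and (-22) + 10 = -12).
So x^2 - 12x - 220 = (x - 22)(x + 10) = 0
Setting each factor to zero: x = 22 or x = -10

x = -10, x = 22


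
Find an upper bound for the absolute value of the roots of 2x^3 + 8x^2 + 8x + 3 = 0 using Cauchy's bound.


Cauchy's bound: all roots r satisfy |r| <= 1 + max(|a_i/a_n|) for i = 0,...,n-1
where a_n is the leading coefficient.

Coefficients: [2, 8, 8, 3]
Leading coefficient a_n = 2
Ratios |a_i/a_n|: 4, 4, 3/2
Maximum ratio: 4
Cauchy's bound: |r| <= 1 + 4 = 5

Upper bound = 5


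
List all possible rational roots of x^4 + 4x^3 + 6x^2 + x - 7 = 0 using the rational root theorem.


Rational root theorem: possible roots are ±p/q where:
  p divides the constant term (-7): p ∈ {1, 7}
  q divides the leading coefficient (1): q ∈ {1}

All possible rational roots: -7, -1, 1, 7

-7, -1, 1, 7


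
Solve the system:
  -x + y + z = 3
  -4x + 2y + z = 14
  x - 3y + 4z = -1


Using Cramer's rule. Expand each determinant along the first row.
D  = (-1)*[2*4 - 1*(-3)] - 1*[(-4)*4 - 1*1] + 1*[(-4)*(-3) - 2*1]
  = (-1)*(11) - 1*(-17) + 1*(10) = 16
Dx = 3*[2*4 - 1*(-3)] - 1*[14*4 - 1*(-1)] + 1*[14*(-3) - 2*(-1)]
  = 3*(11) - 1*(57) + 1*(-40) = -64
Dy = (-1)*[14*4 - 1*(-1)] - 3*[(-4)*4 - 1*1] + 1*[(-4)*(-1) - 14*1]
  = (-1)*(57) - 3*(-17) + 1*(-10) = -16
Dz = (-1)*[2*(-1) - 14*(-3)] - 1*[(-4)*(-1) - 14*1] + 3*[(-4)*(-3) - 2*1]
  = (-1)*(40) - 1*(-10) + 3*(10) = 0
x = Dx/D = -64/16 = -4, y = Dy/D = -16/16 = -1, z = Dz/D = 0/16 = 0
Check eq1: (-1)(-4) + (1)(-1) + (1)(0) = 3 = 3 ✓
Check eq2: (-4)(-4) + (2)(-1) + (1)(0) = 14 = 14 ✓
Check eq3: (1)(-4) + (-3)(-1) + (4)(0) = -1 = -1 ✓

x = -4, y = -1, z = 0


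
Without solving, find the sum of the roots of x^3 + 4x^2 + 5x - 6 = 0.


By Vieta's formulas for x^3 + bx^2 + cx + d = 0:
  r1 + r2 + r3 = -b/a = -4
  r1*r2 + r1*r3 + r2*r3 = c/a = 5
  r1*r2*r3 = -d/a = 6


Sum = -4


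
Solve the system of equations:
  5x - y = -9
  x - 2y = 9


Using Cramer's rule:
Determinant D = (5)(-2) - (1)(-1) = -10 + 1 = -9
Dx = (-9)(-2) - (9)(-1) = 18 + 9 = 27
Dy = (5)(9) - (1)(-9) = 45 + 9 = 54
x = Dx/D = 27/-9 = -3
y = Dy/D = 54/-9 = -6

x = -3, y = -6


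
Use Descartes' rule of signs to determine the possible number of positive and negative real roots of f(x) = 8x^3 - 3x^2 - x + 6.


Descartes' rule of signs:

For positive roots, count sign changes in f(x) = 8x^3 - 3x^2 - x + 6:
Signs of coefficients: +, -, -, +
Number of sign changes: 2
Possible positive real roots: 2, 0

For negative roots, examine f(-x) = -8x^3 - 3x^2 + x + 6:
Signs of coefficients: -, -, +, +
Number of sign changes: 1
Possible negative real roots: 1

Positive roots: 2 or 0; Negative roots: 1


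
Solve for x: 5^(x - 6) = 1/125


Express both sides with the same base.
1/125 = 5^(-3)
Since the bases match, equate exponents: x - 6 = -3
So x = -3 - (-6) = 3

x = 3


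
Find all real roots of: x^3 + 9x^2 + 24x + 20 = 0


Let p(x) = x^3 + 9x^2 + 24x + 20. By the rational root theorem (leading coefficient 1), any rational root is an integer divisor of 20: try ±1, ±2, ... in turn.
Test x = 1: value = 54 ≠ 0.
Test x = -1: value = 4 ≠ 0.
Test x = 2: value = 112 ≠ 0.
Test x = -2: value = 0 ✓, so (x + 2) is a factor.
Synthetic division by (x + 2): bring down 1; 1(-2) + 9 = 7; 7(-2) + 24 = 10; 10(-2) + 20 = 0 → quotient x^2 + 7x + 10, remainder 0.
Solve the quadratic x^2 + 7x + 10 = 0: discriminant = 7^2 - 4(1)(10) = 49 - 40 = 9.
sqrt(9) = 3, so x = (-7 ± 3)/2: x = -2 or x = -5.

x = -5, x = -2 (multiplicity 2)


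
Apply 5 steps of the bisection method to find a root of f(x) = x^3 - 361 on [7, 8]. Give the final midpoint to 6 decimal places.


f(x) = x^3 - 361
f(7) = -18 < 0
f(8) = 151 > 0

Step 1: midpoint = (7.000000 + 8.000000)/2 = 7.500000
  f(7.500000) = 60.875000
  f(mid) > 0, so root is in [7.000000, 7.500000]

Step 2: midpoint = (7.000000 + 7.500000)/2 = 7.250000
  f(7.250000) = 20.078125
  f(mid) > 0, so root is in [7.000000, 7.250000]

Step 3: midpoint = (7.000000 + 7.250000)/2 = 7.125000
  f(7.125000) = 0.705078
  f(mid) > 0, so root is in [7.000000, 7.125000]

Step 4: midpoint = (7.000000 + 7.125000)/2 = 7.062500
  f(7.062500) = -8.730225
  f(mid) < 0, so root is in [7.062500, 7.125000]

Step 5: midpoint = (7.062500 + 7.125000)/2 = 7.093750
  f(7.093750) = -4.033356
  f(mid) < 0, so root is in [7.093750, 7.125000]

midpoint = 7.093750


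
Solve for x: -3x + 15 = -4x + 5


Starting with: -3x + 15 = -4x + 5
Move all x terms to left: (-3 + 4)x = 5 - 15
Simplify: x = -10
Divide both sides by 1: x = -10

x = -10


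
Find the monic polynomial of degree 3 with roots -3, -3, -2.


A monic polynomial with roots -3, -3, -2 is:
p(x) = (x + 3)(x + 3)(x + 2)
After multiplying by (x + 3): x + 3
After multiplying by (x + 3): x^2 + 6x + 9
After multiplying by (x + 2): x^3 + 8x^2 + 21x + 18

x^3 + 8x^2 + 21x + 18


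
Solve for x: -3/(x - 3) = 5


Multiply both sides by (x - 3): -3 = 5(x - 3)
Distribute: -3 = 5x - 15
5x = -3 + 15 = 12
x = 12/5

x = 12/5


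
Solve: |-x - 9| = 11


An absolute value equation |expr| = 11 gives two cases:
Case 1: -x - 9 = 11
  -x = 20, so x = -20
Case 2: -x - 9 = -11
  -x = -2, so x = 2

x = -20, x = 2


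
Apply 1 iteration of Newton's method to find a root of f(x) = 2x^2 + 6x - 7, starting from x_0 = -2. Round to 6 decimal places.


Newton's method: x_(n+1) = x_n - f(x_n)/f'(x_n)
f(x) = 2x^2 + 6x - 7
f'(x) = 4x + 6

Iteration 1:
  f(-2.000000) = -11.000000
  f'(-2.000000) = -2.000000
  x_1 = -2.000000 - (-11.000000)/(-2.000000) = -7.500000

x_1 = -7.500000


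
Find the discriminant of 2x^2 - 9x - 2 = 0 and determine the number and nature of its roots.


For ax^2 + bx + c = 0, discriminant D = b^2 - 4ac
Here a = 2, b = -9, c = -2
D = (-9)^2 - 4(2)(-2) = 81 + 16 = 97

D = 97 > 0 but not a perfect square
The equation has 2 distinct real irrational roots.

Discriminant = 97, 2 distinct real irrational roots


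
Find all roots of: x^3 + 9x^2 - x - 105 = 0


Let p(x) = x^3 + 9x^2 - x - 105. By the rational root theorem (leading coefficient 1), any rational root is an integer divisor of 105: try ±1, ±2, ... in turn.
Test x = 1: value = -96 ≠ 0.
Test x = -1: value = -96 ≠ 0.
Test x = 3: value = 0 ✓, so (x - 3) is a factor.
Synthetic division by (x - 3): bring down 1; 1(3) + 9 = 12; 12(3) - 1 = 35; 35(3) - 105 = 0 → quotient x^2 + 12x + 35, remainder 0.
Solve the quadratic x^2 + 12x + 35 = 0: discriminant = 12^2 - 4(1)(35) = 144 - 140 = 4.
sqrt(4) = 2, so x = (-12 ± 2)/2: x = -5 or x = -7.
Collecting all roots found:

x = -7, x = -5, x = 3


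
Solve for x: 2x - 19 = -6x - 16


Starting with: 2x - 19 = -6x - 16
Move all x terms to left: (2 + 6)x = -16 + 19
Simplify: 8x = 3
Divide both sides by 8: x = 3/8

x = 3/8


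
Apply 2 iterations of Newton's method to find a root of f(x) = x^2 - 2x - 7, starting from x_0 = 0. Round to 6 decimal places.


Newton's method: x_(n+1) = x_n - f(x_n)/f'(x_n)
f(x) = x^2 - 2x - 7
f'(x) = 2x - 2

Iteration 1:
  f(0.000000) = -7.000000
  f'(0.000000) = -2.000000
  x_1 = 0.000000 - (-7.000000)/(-2.000000) = -3.500000

Iteration 2:
  f(-3.500000) = 12.250000
  f'(-3.500000) = -9.000000
  x_2 = -3.500000 - (12.250000)/(-9.000000) = -2.138889

x_2 = -2.138889


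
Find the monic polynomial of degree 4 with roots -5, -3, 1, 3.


A monic polynomial with roots -5, -3, 1, 3 is:
p(x) = (x + 5)(x + 3)(x - 1)(x - 3)
After multiplying by (x + 5): x + 5
After multiplying by (x + 3): x^2 + 8x + 15
After multiplying by (x - 1): x^3 + 7x^2 + 7x - 15
After multiplying by (x - 3): x^4 + 4x^3 - 14x^2 - 36x + 45

x^4 + 4x^3 - 14x^2 - 36x + 45


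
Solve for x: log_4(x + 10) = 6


Convert to exponential form: x + 10 = 4^6 = 4096
x = 4096 - 10 = 4086
Check: log_4(4086 + 10) = log_4(4096) = log_4(4096) = 6 ✓

x = 4086


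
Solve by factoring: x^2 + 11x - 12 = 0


We need two numbers that multiply to -12 and add to 11.
Those numbers are -1 and 12 (since (-1) * 12 = -12 and (-1) + 12 = 11).
So x^2 + 11x - 12 = (x - 1)(x + 12) = 0
Setting each factor to zero: x = 1 or x = -12

x = -12, x = 1


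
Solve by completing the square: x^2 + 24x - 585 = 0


Start: x^2 + 24x - 585 = 0
Move constant: x^2 + 24x = 585
Half of 24 is 12, squared is 144
Add 144 to both sides: x^2 + 24x + 144 = 729
(x + 12)^2 = 729
x + 12 = ±27
x = -12 + 27 = 15 or x = -12 - 27 = -39

x = -39, x = 15


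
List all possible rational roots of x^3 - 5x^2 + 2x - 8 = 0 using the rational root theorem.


Rational root theorem: possible roots are ±p/q where:
  p divides the constant term (-8): p ∈ {1, 2, 4, 8}
  q divides the leading coefficient (1): q ∈ {1}

All possible rational roots: -8, -4, -2, -1, 1, 2, 4, 8

-8, -4, -2, -1, 1, 2, 4, 8


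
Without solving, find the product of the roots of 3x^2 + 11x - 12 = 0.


By Vieta's formulas for ax^2 + bx + c = 0:
  Sum of roots = -b/a
  Product of roots = c/a

Here a = 3, b = 11, c = -12
Sum = -(11)/3 = -11/3
Product = -12/3 = -4

Product = -4


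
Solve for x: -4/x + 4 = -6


Subtract 4 from both sides: -4/x = -10
Multiply both sides by x: -4 = -10 * x
Divide by -10: x = 2/5

x = 2/5


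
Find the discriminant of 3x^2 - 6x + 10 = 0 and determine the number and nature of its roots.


For ax^2 + bx + c = 0, discriminant D = b^2 - 4ac
Here a = 3, b = -6, c = 10
D = (-6)^2 - 4(3)(10) = 36 - 120 = -84

D = -84 < 0
The equation has no real roots (2 complex conjugate roots).

Discriminant = -84, no real roots (2 complex conjugate roots)


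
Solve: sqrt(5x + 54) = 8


Square both sides: 5x + 54 = 8^2 = 64
5x = 64 - 54 = 10
x = 2
Check: sqrt(5*2 + 54) = sqrt(64) = 8 ✓

x = 2


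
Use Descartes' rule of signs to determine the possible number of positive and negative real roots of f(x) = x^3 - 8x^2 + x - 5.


Descartes' rule of signs:

For positive roots, count sign changes in f(x) = x^3 - 8x^2 + x - 5:
Signs of coefficients: +, -, +, -
Number of sign changes: 3
Possible positive real roots: 3, 1

For negative roots, examine f(-x) = -x^3 - 8x^2 - x - 5:
Signs of coefficients: -, -, -, -
Number of sign changes: 0
Possible negative real roots: 0

Positive roots: 3 or 1; Negative roots: 0


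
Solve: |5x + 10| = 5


An absolute value equation |expr| = 5 gives two cases:
Case 1: 5x + 10 = 5
  5x = -5, so x = -1
Case 2: 5x + 10 = -5
  5x = -15, so x = -3

x = -3, x = -1


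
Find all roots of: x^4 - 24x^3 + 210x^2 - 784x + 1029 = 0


Let p(x) = x^4 - 24x^3 + 210x^2 - 784x + 1029. By the rational root theorem (leading coefficient 1), any rational root is an integer divisor of 1029: try ±1, ±2, ... in turn.
Test x = 1: value = 432 ≠ 0.
Test x = -1: value = 2048 ≠ 0.
Test x = 3: value = 0 ✓, so (x - 3) is a factor.
Synthetic division by (x - 3): bring down 1; 1(3) - 24 = -21; (-21)(3) + 210 = 147; 147(3) - 784 = -343; (-343)(3) + 1029 = 0 → quotient x^3 - 21x^2 + 147x - 343, remainder 0.
Continue with the quotient x^3 - 21x^2 + 147x - 343 (candidates must divide 343).
Test x = 7: value = 0 ✓, so (x - 7) is a factor.
Synthetic division by (x - 7): bring down 1; 1(7) - 21 = -14; (-14)(7) + 147 = 49; 49(7) - 343 = 0 → quotient x^2 - 14x + 49, remainder 0.
Solve the quadratic x^2 - 14x + 49 = 0: discriminant = (-14)^2 - 4(1)(49) = 196 - 196 = 0.
Discriminant = 0, so a double root: x = 14/2 = 7.
Collecting all roots found:

x = 3, x = 7 (multiplicity 3)
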